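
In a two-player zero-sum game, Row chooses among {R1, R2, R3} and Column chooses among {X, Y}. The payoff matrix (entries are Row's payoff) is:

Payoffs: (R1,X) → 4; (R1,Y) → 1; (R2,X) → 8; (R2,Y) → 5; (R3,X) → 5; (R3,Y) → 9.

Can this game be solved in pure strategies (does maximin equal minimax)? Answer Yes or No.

No

Row minima: R1 → 1, R2 → 5, R3 → 5; maximin = 5.
Column maxima: X → 8, Y → 9; minimax = 8.
5 ≠ 8, so no pure-strategy equilibrium exists.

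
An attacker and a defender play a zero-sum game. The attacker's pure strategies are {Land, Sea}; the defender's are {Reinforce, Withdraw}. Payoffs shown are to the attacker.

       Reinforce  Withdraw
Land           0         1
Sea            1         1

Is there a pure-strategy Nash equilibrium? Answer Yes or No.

Row minima: Land → 0, Sea → 1; maximin = 1.
Column maxima: Reinforce → 1, Withdraw → 1; minimax = 1.
maximin = minimax = 1, so a saddle point exists.

Yes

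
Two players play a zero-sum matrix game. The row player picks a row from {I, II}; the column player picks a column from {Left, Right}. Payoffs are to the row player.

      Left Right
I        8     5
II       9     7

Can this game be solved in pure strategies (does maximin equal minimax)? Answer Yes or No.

Yes

Row minima: I → 5, II → 7; maximin = 7.
Column maxima: Left → 9, Right → 7; minimax = 7.
maximin = minimax = 7, so a saddle point exists.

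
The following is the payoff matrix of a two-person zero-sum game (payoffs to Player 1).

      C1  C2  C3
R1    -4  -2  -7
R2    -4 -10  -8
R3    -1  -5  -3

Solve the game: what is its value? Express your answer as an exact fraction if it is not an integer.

-29/7

Row minima: R1 → -7, R2 → -10, R3 → -5; maximin = -5.
Column maxima: C1 → -1, C2 → -2, C3 → -3; minimax = -3.
-5 ≠ -3, so there is no saddle point; optimal play is mixed.
R2 is strictly dominated by R3, so Player 1 never plays it.
C1 is strictly dominated by C3 (it gives Player 1 strictly more in every row), so Player 2 never plays it.
On the remaining 2×2 (R1, R3 vs C2, C3):
Let Player 1 play R1 with probability p. Expected payoff against C2: (-2)p + (-5)(1−p) = 3p − 5; against C3: (-7)p + (-3)(1−p) = −4p − 3.
Setting these equal: 3p − 5 = −4p − 3 ⇒ 7p = 2 ⇒ p = 2/7, and the value is (3)·(2/7) − 5 = -29/7.
For Player 2: with q = P(C2), equating R1's and R3's payoffs gives 5q − 7 = −2q − 3 ⇒ q = 4/7.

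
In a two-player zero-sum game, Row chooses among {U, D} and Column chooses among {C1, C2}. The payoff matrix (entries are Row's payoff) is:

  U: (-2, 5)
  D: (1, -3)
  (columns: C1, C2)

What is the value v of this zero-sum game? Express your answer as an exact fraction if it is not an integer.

-1/11

Row minima: U → -2, D → -3; maximin = -2.
Column maxima: C1 → 1, C2 → 5; minimax = 1.
-2 ≠ 1, so there is no saddle point; optimal play is mixed.
Let Row play U with probability p. Expected payoff against C1: (-2)p + 1(1−p) = −3p + 1; against C2: 5p + (-3)(1−p) = 8p − 3.
Setting these equal: −3p + 1 = 8p − 3 ⇒ −11p = -4 ⇒ p = 4/11, and the value is (-3)·(4/11) + 1 = -1/11.
For Column: with q = P(C1), equating U's and D's payoffs gives −7q + 5 = 4q − 3 ⇒ q = 8/11.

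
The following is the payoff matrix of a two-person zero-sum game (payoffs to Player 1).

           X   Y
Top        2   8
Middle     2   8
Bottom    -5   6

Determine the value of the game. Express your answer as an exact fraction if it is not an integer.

Row minima: Top → 2, Middle → 2, Bottom → -5; maximin = 2.
Column maxima: X → 2, Y → 8; minimax = 2.
Since maximin = minimax = 2, there is a saddle point and the value is 2.

2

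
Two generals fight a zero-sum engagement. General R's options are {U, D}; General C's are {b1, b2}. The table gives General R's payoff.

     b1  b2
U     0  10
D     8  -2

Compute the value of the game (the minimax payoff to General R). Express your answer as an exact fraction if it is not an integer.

4

Row minima: U → 0, D → -2; maximin = 0.
Column maxima: b1 → 8, b2 → 10; minimax = 8.
0 ≠ 8, so there is no saddle point; optimal play is mixed.
Let General R play U with probability p. Expected payoff against b1: 0p + 8(1−p) = −8p + 8; against b2: 10p + (-2)(1−p) = 12p − 2.
Setting these equal: −8p + 8 = 12p − 2 ⇒ −20p = -10 ⇒ p = 1/2, and the value is (-8)·(1/2) + 8 = 4.
For General C: with q = P(b1), equating U's and D's payoffs gives −10q + 10 = 10q − 2 ⇒ q = 3/5.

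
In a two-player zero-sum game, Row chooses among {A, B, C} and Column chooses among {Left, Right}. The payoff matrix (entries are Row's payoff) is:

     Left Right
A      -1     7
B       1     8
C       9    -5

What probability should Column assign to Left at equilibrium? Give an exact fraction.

Row minima: A → -1, B → 1, C → -5; maximin = 1.
Column maxima: Left → 9, Right → 8; minimax = 8.
1 ≠ 8, so there is no saddle point; optimal play is mixed.
A is strictly dominated by B, so Row never plays it.
On the remaining 2×2 (B, C vs Left, Right):
Let Row play B with probability p. Expected payoff against Left: 1p + 9(1−p) = −8p + 9; against Right: 8p + (-5)(1−p) = 13p − 5.
Setting these equal: −8p + 9 = 13p − 5 ⇒ −21p = -14 ⇒ p = 2/3, and the value is (-8)·(2/3) + 9 = 11/3.
For Column: with q = P(Left), equating B's and C's payoffs gives −7q + 8 = 14q − 5 ⇒ q = 13/21.

13/21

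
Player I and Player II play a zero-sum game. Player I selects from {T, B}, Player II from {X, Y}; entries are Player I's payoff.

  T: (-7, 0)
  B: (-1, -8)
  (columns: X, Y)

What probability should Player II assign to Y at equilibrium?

Row minima: T → -7, B → -8; maximin = -7.
Column maxima: X → -1, Y → 0; minimax = -1.
-7 ≠ -1, so there is no saddle point; optimal play is mixed.
Let Player I play T with probability p. Expected payoff against X: (-7)p + (-1)(1−p) = −6p − 1; against Y: 0p + (-8)(1−p) = 8p − 8.
Setting these equal: −6p − 1 = 8p − 8 ⇒ −14p = -7 ⇒ p = 1/2, and the value is (-6)·(1/2) − 1 = -4.
For Player II: with q = P(X), equating T's and B's payoffs gives −7q = 7q − 8 ⇒ q = 4/7.

3/7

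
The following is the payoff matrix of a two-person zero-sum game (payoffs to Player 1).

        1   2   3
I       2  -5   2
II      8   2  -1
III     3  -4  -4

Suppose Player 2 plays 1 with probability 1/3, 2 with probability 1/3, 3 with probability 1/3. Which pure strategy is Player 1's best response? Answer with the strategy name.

Expected payoff of I: (1/3)·2 + (1/3)·(-5) + (1/3)·2 = -1/3.
Expected payoff of II: (1/3)·8 + (1/3)·2 + (1/3)·(-1) = 3.
Expected payoff of III: (1/3)·3 + (1/3)·(-4) + (1/3)·(-4) = -5/3.
The largest is 3, so Player 1's best response is II.

II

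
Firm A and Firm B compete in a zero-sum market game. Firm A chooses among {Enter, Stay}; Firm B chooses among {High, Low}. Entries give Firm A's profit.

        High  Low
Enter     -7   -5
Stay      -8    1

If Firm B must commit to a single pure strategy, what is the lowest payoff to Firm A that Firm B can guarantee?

-7

Column maxima: High → -7, Low → 1.
The smallest of these is -7.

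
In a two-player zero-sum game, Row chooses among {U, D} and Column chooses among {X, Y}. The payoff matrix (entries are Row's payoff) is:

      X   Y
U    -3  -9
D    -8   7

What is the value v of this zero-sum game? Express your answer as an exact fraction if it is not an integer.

Row minima: U → -9, D → -8; maximin = -8.
Column maxima: X → -3, Y → 7; minimax = -3.
-8 ≠ -3, so there is no saddle point; optimal play is mixed.
Let Row play U with probability p. Expected payoff against X: (-3)p + (-8)(1−p) = 5p − 8; against Y: (-9)p + 7(1−p) = −16p + 7.
Setting these equal: 5p − 8 = −16p + 7 ⇒ 21p = 15 ⇒ p = 5/7, and the value is (5)·(5/7) − 8 = -31/7.
For Column: with q = P(X), equating U's and D's payoffs gives 6q − 9 = −15q + 7 ⇒ q = 16/21.

-31/7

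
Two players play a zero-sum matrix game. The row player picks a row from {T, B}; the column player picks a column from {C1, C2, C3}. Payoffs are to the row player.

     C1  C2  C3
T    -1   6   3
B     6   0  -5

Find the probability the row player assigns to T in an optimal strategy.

Row minima: T → -1, B → -5; maximin = -1.
Column maxima: C1 → 6, C2 → 6, C3 → 3; minimax = 3.
-1 ≠ 3, so there is no saddle point; optimal play is mixed.
C2 is strictly dominated by C3 (it gives the row player strictly more in every row), so the column player never plays it.
On the remaining 2×2 (T, B vs C1, C3):
Let the row player play T with probability p. Expected payoff against C1: (-1)p + 6(1−p) = −7p + 6; against C3: 3p + (-5)(1−p) = 8p − 5.
Setting these equal: −7p + 6 = 8p − 5 ⇒ −15p = -11 ⇒ p = 11/15, and the value is (-7)·(11/15) + 6 = 13/15.
For the column player: with q = P(C1), equating T's and B's payoffs gives −4q + 3 = 11q − 5 ⇒ q = 8/15.

11/15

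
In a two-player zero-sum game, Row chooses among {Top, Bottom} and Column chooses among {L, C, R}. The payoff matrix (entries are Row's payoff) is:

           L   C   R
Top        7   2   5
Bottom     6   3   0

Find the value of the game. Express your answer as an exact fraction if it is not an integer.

Row minima: Top → 2, Bottom → 0; maximin = 2.
Column maxima: L → 7, C → 3, R → 5; minimax = 3.
2 ≠ 3, so there is no saddle point; optimal play is mixed.
L is strictly dominated by C (it gives Row strictly more in every row), so Column never plays it.
On the remaining 2×2 (Top, Bottom vs C, R):
Let Row play Top with probability p. Expected payoff against C: 2p + 3(1−p) = −p + 3; against R: 5p + 0(1−p) = 5p.
Setting these equal: −p + 3 = 5p ⇒ −6p = -3 ⇒ p = 1/2, and the value is (-1)·(1/2) + 3 = 5/2.
For Column: with q = P(C), equating Top's and Bottom's payoffs gives −3q + 5 = 3q ⇒ q = 5/6.

5/2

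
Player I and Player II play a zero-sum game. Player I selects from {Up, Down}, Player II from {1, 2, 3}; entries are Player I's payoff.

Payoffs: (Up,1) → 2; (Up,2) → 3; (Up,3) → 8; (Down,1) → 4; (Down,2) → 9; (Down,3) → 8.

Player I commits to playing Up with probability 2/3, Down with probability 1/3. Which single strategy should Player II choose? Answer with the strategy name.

1

If Player II plays 1, Player I's expected payoff is (2/3)·2 + (1/3)·4 = 8/3.
If Player II plays 2, Player I's expected payoff is (2/3)·3 + (1/3)·9 = 5.
If Player II plays 3, Player I's expected payoff is (2/3)·8 + (1/3)·8 = 8.
Player II minimizes Player I's payoff; the smallest is 8/3, so the best response is 1.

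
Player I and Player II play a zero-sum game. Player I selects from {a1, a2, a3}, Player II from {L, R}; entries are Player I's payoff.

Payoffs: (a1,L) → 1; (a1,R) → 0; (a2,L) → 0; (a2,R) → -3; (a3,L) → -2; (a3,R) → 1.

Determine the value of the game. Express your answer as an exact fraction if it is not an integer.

Row minima: a1 → 0, a2 → -3, a3 → -2; maximin = 0.
Column maxima: L → 1, R → 1; minimax = 1.
0 ≠ 1, so there is no saddle point; optimal play is mixed.
a2 is strictly dominated by a1, so Player I never plays it.
On the remaining 2×2 (a1, a3 vs L, R):
Let Player I play a1 with probability p. Expected payoff against L: 1p + (-2)(1−p) = 3p − 2; against R: 0p + 1(1−p) = −p + 1.
Setting these equal: 3p − 2 = −p + 1 ⇒ 4p = 3 ⇒ p = 3/4, and the value is (3)·(3/4) − 2 = 1/4.
For Player II: with q = P(L), equating a1's and a3's payoffs gives q = −3q + 1 ⇒ q = 1/4.

1/4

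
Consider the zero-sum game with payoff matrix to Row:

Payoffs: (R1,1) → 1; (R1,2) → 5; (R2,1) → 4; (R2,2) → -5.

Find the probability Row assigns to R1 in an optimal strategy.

9/13

Row minima: R1 → 1, R2 → -5; maximin = 1.
Column maxima: 1 → 4, 2 → 5; minimax = 4.
1 ≠ 4, so there is no saddle point; optimal play is mixed.
Let Row play R1 with probability p. Expected payoff against 1: 1p + 4(1−p) = −3p + 4; against 2: 5p + (-5)(1−p) = 10p − 5.
Setting these equal: −3p + 4 = 10p − 5 ⇒ −13p = -9 ⇒ p = 9/13, and the value is (-3)·(9/13) + 4 = 25/13.
For Column: with q = P(1), equating R1's and R2's payoffs gives −4q + 5 = 9q − 5 ⇒ q = 10/13.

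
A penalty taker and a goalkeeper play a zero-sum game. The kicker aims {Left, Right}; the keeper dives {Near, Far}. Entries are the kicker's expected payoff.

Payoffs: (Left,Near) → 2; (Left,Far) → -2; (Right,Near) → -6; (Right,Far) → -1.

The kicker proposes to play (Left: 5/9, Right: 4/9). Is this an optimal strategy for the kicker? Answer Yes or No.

Against Near this mix gives (5/9)·2 + (4/9)·(-6) = -14/9.
Against Far this mix gives (5/9)·(-2) + (4/9)·(-1) = -14/9.
All of the keeper's active replies (Near, Far) yield -14/9, and no column does worse for the kicker. The mix makes the keeper indifferent and guarantees -14/9, so it is optimal.

Yes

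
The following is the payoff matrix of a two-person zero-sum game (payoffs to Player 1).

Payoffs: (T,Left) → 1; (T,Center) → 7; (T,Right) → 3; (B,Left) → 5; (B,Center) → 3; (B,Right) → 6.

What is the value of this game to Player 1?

Row minima: T → 1, B → 3; maximin = 3.
Column maxima: Left → 5, Center → 7, Right → 6; minimax = 5.
3 ≠ 5, so there is no saddle point; optimal play is mixed.
Right is strictly dominated by Left (it gives Player 1 strictly more in every row), so Player 2 never plays it.
On the remaining 2×2 (T, B vs Left, Center):
Let Player 1 play T with probability p. Expected payoff against Left: 1p + 5(1−p) = −4p + 5; against Center: 7p + 3(1−p) = 4p + 3.
Setting these equal: −4p + 5 = 4p + 3 ⇒ −8p = -2 ⇒ p = 1/4, and the value is (-4)·(1/4) + 5 = 4.
For Player 2: with q = P(Left), equating T's and B's payoffs gives −6q + 7 = 2q + 3 ⇒ q = 1/2.

4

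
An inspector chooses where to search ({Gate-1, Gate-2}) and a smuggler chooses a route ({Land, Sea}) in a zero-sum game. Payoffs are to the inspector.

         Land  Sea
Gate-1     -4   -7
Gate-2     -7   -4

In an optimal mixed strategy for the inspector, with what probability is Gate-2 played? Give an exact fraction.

1/2

Row minima: Gate-1 → -7, Gate-2 → -7; maximin = -7.
Column maxima: Land → -4, Sea → -4; minimax = -4.
-7 ≠ -4, so there is no saddle point; optimal play is mixed.
Let the inspector play Gate-1 with probability p. Expected payoff against Land: (-4)p + (-7)(1−p) = 3p − 7; against Sea: (-7)p + (-4)(1−p) = −3p − 4.
Setting these equal: 3p − 7 = −3p − 4 ⇒ 6p = 3 ⇒ p = 1/2, and the value is (3)·(1/2) − 7 = -11/2.
For the smuggler: with q = P(Land), equating Gate-1's and Gate-2's payoffs gives 3q − 7 = −3q − 4 ⇒ q = 1/2.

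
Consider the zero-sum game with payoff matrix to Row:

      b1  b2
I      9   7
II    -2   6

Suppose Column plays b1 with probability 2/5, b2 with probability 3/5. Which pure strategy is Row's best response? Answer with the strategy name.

I

Expected payoff of I: (2/5)·9 + (3/5)·7 = 39/5.
Expected payoff of II: (2/5)·(-2) + (3/5)·6 = 14/5.
The largest is 39/5, so Row's best response is I.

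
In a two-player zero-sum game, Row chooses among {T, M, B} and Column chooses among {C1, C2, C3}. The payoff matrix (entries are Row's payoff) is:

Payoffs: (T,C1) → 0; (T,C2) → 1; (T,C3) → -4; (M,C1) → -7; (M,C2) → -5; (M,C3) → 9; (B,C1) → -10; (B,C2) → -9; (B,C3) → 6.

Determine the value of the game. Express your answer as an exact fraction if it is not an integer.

Row minima: T → -4, M → -7, B → -10; maximin = -4.
Column maxima: C1 → 0, C2 → 1, C3 → 9; minimax = 0.
-4 ≠ 0, so there is no saddle point; optimal play is mixed.
B is strictly dominated by M, so Row never plays it.
C2 is strictly dominated by C1 (it gives Row strictly more in every row), so Column never plays it.
On the remaining 2×2 (T, M vs C1, C3):
Let Row play T with probability p. Expected payoff against C1: 0p + (-7)(1−p) = 7p − 7; against C3: (-4)p + 9(1−p) = −13p + 9.
Setting these equal: 7p − 7 = −13p + 9 ⇒ 20p = 16 ⇒ p = 4/5, and the value is (7)·(4/5) − 7 = -7/5.
For Column: with q = P(C1), equating T's and M's payoffs gives 4q − 4 = −16q + 9 ⇒ q = 13/20.

-7/5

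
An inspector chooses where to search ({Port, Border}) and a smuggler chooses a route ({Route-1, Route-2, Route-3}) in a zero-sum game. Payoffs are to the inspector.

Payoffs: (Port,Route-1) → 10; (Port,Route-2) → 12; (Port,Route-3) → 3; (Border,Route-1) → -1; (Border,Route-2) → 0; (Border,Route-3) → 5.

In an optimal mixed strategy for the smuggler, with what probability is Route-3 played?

Row minima: Port → 3, Border → -1; maximin = 3.
Column maxima: Route-1 → 10, Route-2 → 12, Route-3 → 5; minimax = 5.
3 ≠ 5, so there is no saddle point; optimal play is mixed.
Route-2 is strictly dominated by Route-1 (it gives the inspector strictly more in every row), so the smuggler never plays it.
On the remaining 2×2 (Port, Border vs Route-1, Route-3):
Let the inspector play Port with probability p. Expected payoff against Route-1: 10p + (-1)(1−p) = 11p − 1; against Route-3: 3p + 5(1−p) = −2p + 5.
Setting these equal: 11p − 1 = −2p + 5 ⇒ 13p = 6 ⇒ p = 6/13, and the value is (11)·(6/13) − 1 = 53/13.
For the smuggler: with q = P(Route-1), equating Port's and Border's payoffs gives 7q + 3 = −6q + 5 ⇒ q = 2/13.

11/13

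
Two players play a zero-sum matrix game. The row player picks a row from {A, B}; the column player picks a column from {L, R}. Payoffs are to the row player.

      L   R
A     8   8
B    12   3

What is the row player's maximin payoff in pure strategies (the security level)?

8

Row minima: A → 8, B → 3.
The best of these is 8.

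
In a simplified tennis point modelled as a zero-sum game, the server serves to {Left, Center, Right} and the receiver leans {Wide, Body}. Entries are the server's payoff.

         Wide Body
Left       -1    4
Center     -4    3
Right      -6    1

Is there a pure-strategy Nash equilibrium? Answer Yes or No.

Yes

Row minima: Left → -1, Center → -4, Right → -6; maximin = -1.
Column maxima: Wide → -1, Body → 4; minimax = -1.
maximin = minimax = -1, so a saddle point exists.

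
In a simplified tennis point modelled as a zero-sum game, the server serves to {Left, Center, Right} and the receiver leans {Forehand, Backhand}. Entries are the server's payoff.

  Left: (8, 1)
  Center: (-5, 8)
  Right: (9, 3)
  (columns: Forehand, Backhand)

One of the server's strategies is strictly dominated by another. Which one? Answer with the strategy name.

Right gives a strictly higher payoff than Left against every column: 9 > 8, 3 > 1.
So Left is strictly dominated and the server never plays it.

Left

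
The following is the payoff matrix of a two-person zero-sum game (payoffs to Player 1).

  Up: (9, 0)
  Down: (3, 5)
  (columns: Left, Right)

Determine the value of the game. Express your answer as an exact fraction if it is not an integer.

45/11

Row minima: Up → 0, Down → 3; maximin = 3.
Column maxima: Left → 9, Right → 5; minimax = 5.
3 ≠ 5, so there is no saddle point; optimal play is mixed.
Let Player 1 play Up with probability p. Expected payoff against Left: 9p + 3(1−p) = 6p + 3; against Right: 0p + 5(1−p) = −5p + 5.
Setting these equal: 6p + 3 = −5p + 5 ⇒ 11p = 2 ⇒ p = 2/11, and the value is (6)·(2/11) + 3 = 45/11.
For Player 2: with q = P(Left), equating Up's and Down's payoffs gives 9q = −2q + 5 ⇒ q = 5/11.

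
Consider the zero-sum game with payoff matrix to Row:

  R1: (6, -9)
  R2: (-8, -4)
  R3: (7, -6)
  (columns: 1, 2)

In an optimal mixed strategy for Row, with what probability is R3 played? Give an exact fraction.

4/17

Row minima: R1 → -9, R2 → -8, R3 → -6; maximin = -6.
Column maxima: 1 → 7, 2 → -4; minimax = -4.
-6 ≠ -4, so there is no saddle point; optimal play is mixed.
R1 is strictly dominated by R3, so Row never plays it.
On the remaining 2×2 (R2, R3 vs 1, 2):
Let Row play R2 with probability p. Expected payoff against 1: (-8)p + 7(1−p) = −15p + 7; against 2: (-4)p + (-6)(1−p) = 2p − 6.
Setting these equal: −15p + 7 = 2p − 6 ⇒ −17p = -13 ⇒ p = 13/17, and the value is (-15)·(13/17) + 7 = -76/17.
For Column: with q = P(1), equating R2's and R3's payoffs gives −4q − 4 = 13q − 6 ⇒ q = 2/17.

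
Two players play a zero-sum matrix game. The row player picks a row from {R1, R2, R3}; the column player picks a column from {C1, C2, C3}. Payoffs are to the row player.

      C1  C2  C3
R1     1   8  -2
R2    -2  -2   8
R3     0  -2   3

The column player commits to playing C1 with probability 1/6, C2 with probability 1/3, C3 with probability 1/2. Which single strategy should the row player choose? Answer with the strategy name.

R2

Expected payoff of R1: (1/6)·1 + (1/3)·8 + (1/2)·(-2) = 11/6.
Expected payoff of R2: (1/6)·(-2) + (1/3)·(-2) + (1/2)·8 = 3.
Expected payoff of R3: (1/6)·0 + (1/3)·(-2) + (1/2)·3 = 5/6.
The largest is 3, so the row player's best response is R2.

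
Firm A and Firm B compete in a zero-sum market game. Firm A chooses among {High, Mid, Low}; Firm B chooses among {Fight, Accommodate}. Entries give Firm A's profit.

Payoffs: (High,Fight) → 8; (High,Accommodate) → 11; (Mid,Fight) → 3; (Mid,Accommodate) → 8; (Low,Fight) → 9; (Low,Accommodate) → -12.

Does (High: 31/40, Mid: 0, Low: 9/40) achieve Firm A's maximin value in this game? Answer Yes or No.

Against Fight this mix gives (31/40)·8 + (9/40)·9 = 329/40.
Against Accommodate this mix gives (31/40)·11 + (9/40)·(-12) = 233/40.
Firm B will play Accommodate, holding Firm A to 233/40. Shifting weight toward the row that does better against Accommodate would raise this floor (the equalizing mix achieves 65/8 against both Accommodate and Fight), so the proposed strategy is not optimal.

No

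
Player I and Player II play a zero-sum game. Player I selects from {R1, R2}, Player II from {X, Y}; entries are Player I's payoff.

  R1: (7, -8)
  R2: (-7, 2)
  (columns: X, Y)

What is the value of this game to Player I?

-7/4

Row minima: R1 → -8, R2 → -7; maximin = -7.
Column maxima: X → 7, Y → 2; minimax = 2.
-7 ≠ 2, so there is no saddle point; optimal play is mixed.
Let Player I play R1 with probability p. Expected payoff against X: 7p + (-7)(1−p) = 14p − 7; against Y: (-8)p + 2(1−p) = −10p + 2.
Setting these equal: 14p − 7 = −10p + 2 ⇒ 24p = 9 ⇒ p = 3/8, and the value is (14)·(3/8) − 7 = -7/4.
For Player II: with q = P(X), equating R1's and R2's payoffs gives 15q − 8 = −9q + 2 ⇒ q = 5/12.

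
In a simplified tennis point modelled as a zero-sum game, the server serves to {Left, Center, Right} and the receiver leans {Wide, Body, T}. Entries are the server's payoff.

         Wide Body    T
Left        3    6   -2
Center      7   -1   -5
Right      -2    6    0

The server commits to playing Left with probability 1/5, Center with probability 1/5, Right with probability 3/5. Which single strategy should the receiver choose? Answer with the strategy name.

T

If the receiver plays Wide, the server's expected payoff is (1/5)·3 + (1/5)·7 + (3/5)·(-2) = 4/5.
If the receiver plays Body, the server's expected payoff is (1/5)·6 + (1/5)·(-1) + (3/5)·6 = 23/5.
If the receiver plays T, the server's expected payoff is (1/5)·(-2) + (1/5)·(-5) + (3/5)·0 = -7/5.
The receiver minimizes the server's payoff; the smallest is -7/5, so the best response is T.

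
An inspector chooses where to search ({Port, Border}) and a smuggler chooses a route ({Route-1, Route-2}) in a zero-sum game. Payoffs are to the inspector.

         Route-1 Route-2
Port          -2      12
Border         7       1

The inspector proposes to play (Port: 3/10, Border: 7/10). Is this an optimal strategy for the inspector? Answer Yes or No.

Yes

Against Route-1 this mix gives (3/10)·(-2) + (7/10)·7 = 43/10.
Against Route-2 this mix gives (3/10)·12 + (7/10)·1 = 43/10.
All of the smuggler's active replies (Route-1, Route-2) yield 43/10, and no column does worse for the inspector. The mix makes the smuggler indifferent and guarantees 43/10, so it is optimal.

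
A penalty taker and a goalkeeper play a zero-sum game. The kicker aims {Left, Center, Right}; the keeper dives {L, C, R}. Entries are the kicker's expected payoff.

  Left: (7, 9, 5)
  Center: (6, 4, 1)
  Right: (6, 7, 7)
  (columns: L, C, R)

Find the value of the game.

Row minima: Left → 5, Center → 1, Right → 6; maximin = 6.
Column maxima: L → 7, C → 9, R → 7; minimax = 7.
6 ≠ 7, so there is no saddle point; optimal play is mixed.
Center is strictly dominated by Left, so the kicker never plays it.
With Center eliminated, C is strictly dominated by L (it gives the kicker strictly more in every remaining row), so the keeper never plays it.
On the remaining 2×2 (Left, Right vs L, R):
Let the kicker play Left with probability p. Expected payoff against L: 7p + 6(1−p) = p + 6; against R: 5p + 7(1−p) = −2p + 7.
Setting these equal: p + 6 = −2p + 7 ⇒ 3p = 1 ⇒ p = 1/3, and the value is (1)·(1/3) + 6 = 19/3.
For the keeper: with q = P(L), equating Left's and Right's payoffs gives 2q + 5 = −q + 7 ⇒ q = 2/3.

19/3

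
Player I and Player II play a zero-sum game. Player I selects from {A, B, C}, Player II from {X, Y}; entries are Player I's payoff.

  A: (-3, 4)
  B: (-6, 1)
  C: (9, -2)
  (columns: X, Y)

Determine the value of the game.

Row minima: A → -3, B → -6, C → -2; maximin = -2.
Column maxima: X → 9, Y → 4; minimax = 4.
-2 ≠ 4, so there is no saddle point; optimal play is mixed.
B is strictly dominated by A, so Player I never plays it.
On the remaining 2×2 (A, C vs X, Y):
Let Player I play A with probability p. Expected payoff against X: (-3)p + 9(1−p) = −12p + 9; against Y: 4p + (-2)(1−p) = 6p − 2.
Setting these equal: −12p + 9 = 6p − 2 ⇒ −18p = -11 ⇒ p = 11/18, and the value is (-12)·(11/18) + 9 = 5/3.
For Player II: with q = P(X), equating A's and C's payoffs gives −7q + 4 = 11q − 2 ⇒ q = 1/3.

5/3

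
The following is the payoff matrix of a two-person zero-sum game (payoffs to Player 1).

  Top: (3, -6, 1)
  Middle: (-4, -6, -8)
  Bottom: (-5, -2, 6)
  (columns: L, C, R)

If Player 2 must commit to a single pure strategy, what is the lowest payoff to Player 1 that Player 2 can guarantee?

-2

Column maxima: L → 3, C → -2, R → 6.
The smallest of these is -2.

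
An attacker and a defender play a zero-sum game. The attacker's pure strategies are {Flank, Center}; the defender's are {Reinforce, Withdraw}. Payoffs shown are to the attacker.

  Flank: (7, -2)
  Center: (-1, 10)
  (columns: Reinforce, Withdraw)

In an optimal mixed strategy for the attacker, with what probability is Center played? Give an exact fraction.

Row minima: Flank → -2, Center → -1; maximin = -1.
Column maxima: Reinforce → 7, Withdraw → 10; minimax = 7.
-1 ≠ 7, so there is no saddle point; optimal play is mixed.
Let the attacker play Flank with probability p. Expected payoff against Reinforce: 7p + (-1)(1−p) = 8p − 1; against Withdraw: (-2)p + 10(1−p) = −12p + 10.
Setting these equal: 8p − 1 = −12p + 10 ⇒ 20p = 11 ⇒ p = 11/20, and the value is (8)·(11/20) − 1 = 17/5.
For the defender: with q = P(Reinforce), equating Flank's and Center's payoffs gives 9q − 2 = −11q + 10 ⇒ q = 3/5.

9/20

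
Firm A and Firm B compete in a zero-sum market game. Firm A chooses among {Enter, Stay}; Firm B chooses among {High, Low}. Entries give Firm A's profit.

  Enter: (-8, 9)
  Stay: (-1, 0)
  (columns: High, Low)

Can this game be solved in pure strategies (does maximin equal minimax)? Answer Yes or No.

Yes

Row minima: Enter → -8, Stay → -1; maximin = -1.
Column maxima: High → -1, Low → 9; minimax = -1.
maximin = minimax = -1, so a saddle point exists.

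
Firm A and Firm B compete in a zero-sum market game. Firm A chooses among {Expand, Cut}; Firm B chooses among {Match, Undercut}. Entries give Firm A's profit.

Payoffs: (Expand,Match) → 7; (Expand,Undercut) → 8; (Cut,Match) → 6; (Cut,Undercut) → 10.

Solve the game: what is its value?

7

Row minima: Expand → 7, Cut → 6; maximin = 7.
Column maxima: Match → 7, Undercut → 10; minimax = 7.
Since maximin = minimax = 7, there is a saddle point and the value is 7.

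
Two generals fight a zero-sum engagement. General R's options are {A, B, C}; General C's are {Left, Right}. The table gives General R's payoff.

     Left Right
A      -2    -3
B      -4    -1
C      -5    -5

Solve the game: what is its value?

Row minima: A → -3, B → -4, C → -5; maximin = -3.
Column maxima: Left → -2, Right → -1; minimax = -2.
-3 ≠ -2, so there is no saddle point; optimal play is mixed.
C is strictly dominated by A, so General R never plays it.
On the remaining 2×2 (A, B vs Left, Right):
Let General R play A with probability p. Expected payoff against Left: (-2)p + (-4)(1−p) = 2p − 4; against Right: (-3)p + (-1)(1−p) = −2p − 1.
Setting these equal: 2p − 4 = −2p − 1 ⇒ 4p = 3 ⇒ p = 3/4, and the value is (2)·(3/4) − 4 = -5/2.
For General C: with q = P(Left), equating A's and B's payoffs gives q − 3 = −3q − 1 ⇒ q = 1/2.

-5/2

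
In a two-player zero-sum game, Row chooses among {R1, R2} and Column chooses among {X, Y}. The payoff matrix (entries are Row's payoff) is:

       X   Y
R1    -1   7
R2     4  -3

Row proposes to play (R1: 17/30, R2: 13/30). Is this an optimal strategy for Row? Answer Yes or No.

Against X this mix gives (17/30)·(-1) + (13/30)·4 = 7/6.
Against Y this mix gives (17/30)·7 + (13/30)·(-3) = 8/3.
Column will play X, holding Row to 7/6. Shifting weight toward the row that does better against X would raise this floor (the equalizing mix achieves 5/3 against both X and Y), so the proposed strategy is not optimal.

No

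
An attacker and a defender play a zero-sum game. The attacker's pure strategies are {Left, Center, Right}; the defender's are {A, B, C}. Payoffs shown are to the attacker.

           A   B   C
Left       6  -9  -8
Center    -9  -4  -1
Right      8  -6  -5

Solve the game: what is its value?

-86/19

Row minima: Left → -9, Center → -9, Right → -6; maximin = -6.
Column maxima: A → 8, B → -4, C → -1; minimax = -4.
-6 ≠ -4, so there is no saddle point; optimal play is mixed.
Left is strictly dominated by Right, so the attacker never plays it.
C is strictly dominated by B (it gives the attacker strictly more in every row), so the defender never plays it.
On the remaining 2×2 (Center, Right vs A, B):
Let the attacker play Center with probability p. Expected payoff against A: (-9)p + 8(1−p) = −17p + 8; against B: (-4)p + (-6)(1−p) = 2p − 6.
Setting these equal: −17p + 8 = 2p − 6 ⇒ −19p = -14 ⇒ p = 14/19, and the value is (-17)·(14/19) + 8 = -86/19.
For the defender: with q = P(A), equating Center's and Right's payoffs gives −5q − 4 = 14q − 6 ⇒ q = 2/19.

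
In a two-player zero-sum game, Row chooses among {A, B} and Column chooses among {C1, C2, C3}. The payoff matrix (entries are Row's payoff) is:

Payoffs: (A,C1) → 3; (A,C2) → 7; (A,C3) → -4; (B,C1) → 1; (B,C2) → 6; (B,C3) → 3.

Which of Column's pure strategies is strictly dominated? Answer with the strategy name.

C2

C1 holds Row's payoff strictly below C2 in every row: 3 < 7, 1 < 6.
So C2 is strictly dominated for Column.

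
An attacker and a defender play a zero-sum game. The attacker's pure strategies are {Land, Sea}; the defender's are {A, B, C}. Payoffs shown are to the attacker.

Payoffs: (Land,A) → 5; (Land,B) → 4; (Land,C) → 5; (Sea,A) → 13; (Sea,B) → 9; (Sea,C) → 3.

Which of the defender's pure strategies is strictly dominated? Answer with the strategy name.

A

B holds the attacker's payoff strictly below A in every row: 4 < 5, 9 < 13.
So A is strictly dominated for the defender.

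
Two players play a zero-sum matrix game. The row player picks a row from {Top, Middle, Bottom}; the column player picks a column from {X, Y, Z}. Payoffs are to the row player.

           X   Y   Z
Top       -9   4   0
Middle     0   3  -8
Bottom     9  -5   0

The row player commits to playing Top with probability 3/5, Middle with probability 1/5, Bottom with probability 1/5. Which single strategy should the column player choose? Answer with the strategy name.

If the column player plays X, the row player's expected payoff is (3/5)·(-9) + (1/5)·0 + (1/5)·9 = -18/5.
If the column player plays Y, the row player's expected payoff is (3/5)·4 + (1/5)·3 + (1/5)·(-5) = 2.
If the column player plays Z, the row player's expected payoff is (3/5)·0 + (1/5)·(-8) + (1/5)·0 = -8/5.
The column player minimizes the row player's payoff; the smallest is -18/5, so the best response is X.

X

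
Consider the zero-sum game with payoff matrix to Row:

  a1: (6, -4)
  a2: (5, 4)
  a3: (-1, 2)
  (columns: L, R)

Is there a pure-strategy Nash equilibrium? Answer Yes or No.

Yes

Row minima: a1 → -4, a2 → 4, a3 → -1; maximin = 4.
Column maxima: L → 6, R → 4; minimax = 4.
maximin = minimax = 4, so a saddle point exists.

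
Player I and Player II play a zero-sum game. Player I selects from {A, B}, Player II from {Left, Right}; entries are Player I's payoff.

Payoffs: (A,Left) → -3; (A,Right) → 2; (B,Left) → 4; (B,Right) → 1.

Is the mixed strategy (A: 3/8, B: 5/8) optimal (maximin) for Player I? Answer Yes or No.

Against Left this mix gives (3/8)·(-3) + (5/8)·4 = 11/8.
Against Right this mix gives (3/8)·2 + (5/8)·1 = 11/8.
All of Player II's active replies (Left, Right) yield 11/8, and no column does worse for Player I. The mix makes Player II indifferent and guarantees 11/8, so it is optimal.

Yes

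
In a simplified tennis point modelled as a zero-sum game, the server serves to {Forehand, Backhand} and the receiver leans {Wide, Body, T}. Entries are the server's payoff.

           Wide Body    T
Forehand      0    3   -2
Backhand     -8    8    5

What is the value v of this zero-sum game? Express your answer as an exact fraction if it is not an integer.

-16/15

Row minima: Forehand → -2, Backhand → -8; maximin = -2.
Column maxima: Wide → 0, Body → 8, T → 5; minimax = 0.
-2 ≠ 0, so there is no saddle point; optimal play is mixed.
Body is strictly dominated by Wide (it gives the server strictly more in every row), so the receiver never plays it.
On the remaining 2×2 (Forehand, Backhand vs Wide, T):
Let the server play Forehand with probability p. Expected payoff against Wide: 0p + (-8)(1−p) = 8p − 8; against T: (-2)p + 5(1−p) = −7p + 5.
Setting these equal: 8p − 8 = −7p + 5 ⇒ 15p = 13 ⇒ p = 13/15, and the value is (8)·(13/15) − 8 = -16/15.
For the receiver: with q = P(Wide), equating Forehand's and Backhand's payoffs gives 2q − 2 = −13q + 5 ⇒ q = 7/15.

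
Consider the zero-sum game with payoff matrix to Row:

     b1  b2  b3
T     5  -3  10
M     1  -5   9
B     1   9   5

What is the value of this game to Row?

3

Row minima: T → -3, M → -5, B → 1; maximin = 1.
Column maxima: b1 → 5, b2 → 9, b3 → 10; minimax = 5.
1 ≠ 5, so there is no saddle point; optimal play is mixed.
M is strictly dominated by T, so Row never plays it.
b3 is strictly dominated by b1 (it gives Row strictly more in every row), so Column never plays it.
On the remaining 2×2 (T, B vs b1, b2):
Let Row play T with probability p. Expected payoff against b1: 5p + 1(1−p) = 4p + 1; against b2: (-3)p + 9(1−p) = −12p + 9.
Setting these equal: 4p + 1 = −12p + 9 ⇒ 16p = 8 ⇒ p = 1/2, and the value is (4)·(1/2) + 1 = 3.
For Column: with q = P(b1), equating T's and B's payoffs gives 8q − 3 = −8q + 9 ⇒ q = 3/4.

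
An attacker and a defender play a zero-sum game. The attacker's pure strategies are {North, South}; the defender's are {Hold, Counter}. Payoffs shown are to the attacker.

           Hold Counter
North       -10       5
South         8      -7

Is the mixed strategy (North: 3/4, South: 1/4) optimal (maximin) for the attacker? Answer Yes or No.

No

Against Hold this mix gives (3/4)·(-10) + (1/4)·8 = -11/2.
Against Counter this mix gives (3/4)·5 + (1/4)·(-7) = 2.
The defender will play Hold, holding the attacker to -11/2. Shifting weight toward the row that does better against Hold would raise this floor (the equalizing mix achieves -1 against both Hold and Counter), so the proposed strategy is not optimal.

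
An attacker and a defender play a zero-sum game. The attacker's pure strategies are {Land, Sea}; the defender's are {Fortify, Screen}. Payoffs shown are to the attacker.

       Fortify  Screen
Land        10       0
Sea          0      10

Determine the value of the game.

5

Row minima: Land → 0, Sea → 0; maximin = 0.
Column maxima: Fortify → 10, Screen → 10; minimax = 10.
0 ≠ 10, so there is no saddle point; optimal play is mixed.
Let the attacker play Land with probability p. Expected payoff against Fortify: 10p + 0(1−p) = 10p; against Screen: 0p + 10(1−p) = −10p + 10.
Setting these equal: 10p = −10p + 10 ⇒ 20p = 10 ⇒ p = 1/2, and the value is (10)·(1/2) = 5.
For the defender: with q = P(Fortify), equating Land's and Sea's payoffs gives 10q = −10q + 10 ⇒ q = 1/2.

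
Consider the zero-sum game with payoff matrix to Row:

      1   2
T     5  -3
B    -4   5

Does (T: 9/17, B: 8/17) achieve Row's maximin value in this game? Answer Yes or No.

Against 1 this mix gives (9/17)·5 + (8/17)·(-4) = 13/17.
Against 2 this mix gives (9/17)·(-3) + (8/17)·5 = 13/17.
All of Column's active replies (1, 2) yield 13/17, and no column does worse for Row. The mix makes Column indifferent and guarantees 13/17, so it is optimal.

Yes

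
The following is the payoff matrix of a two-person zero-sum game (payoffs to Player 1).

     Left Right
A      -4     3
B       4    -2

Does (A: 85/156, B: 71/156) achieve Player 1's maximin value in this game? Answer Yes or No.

Against Left this mix gives (85/156)·(-4) + (71/156)·4 = -14/39.
Against Right this mix gives (85/156)·3 + (71/156)·(-2) = 113/156.
Player 2 will play Left, holding Player 1 to -14/39. Shifting weight toward the row that does better against Left would raise this floor (the equalizing mix achieves 4/13 against both Left and Right), so the proposed strategy is not optimal.

No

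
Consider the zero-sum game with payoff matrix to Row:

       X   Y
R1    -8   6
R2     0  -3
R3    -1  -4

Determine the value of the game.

-24/17

Row minima: R1 → -8, R2 → -3, R3 → -4; maximin = -3.
Column maxima: X → 0, Y → 6; minimax = 0.
-3 ≠ 0, so there is no saddle point; optimal play is mixed.
R3 is strictly dominated by R2, so Row never plays it.
On the remaining 2×2 (R1, R2 vs X, Y):
Let Row play R1 with probability p. Expected payoff against X: (-8)p + 0(1−p) = −8p; against Y: 6p + (-3)(1−p) = 9p − 3.
Setting these equal: −8p = 9p − 3 ⇒ −17p = -3 ⇒ p = 3/17, and the value is (-8)·(3/17) = -24/17.
For Column: with q = P(X), equating R1's and R2's payoffs gives −14q + 6 = 3q − 3 ⇒ q = 9/17.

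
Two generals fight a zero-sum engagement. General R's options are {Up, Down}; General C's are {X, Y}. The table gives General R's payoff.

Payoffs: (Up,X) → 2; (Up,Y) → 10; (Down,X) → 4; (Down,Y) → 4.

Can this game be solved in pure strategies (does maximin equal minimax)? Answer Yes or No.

Row minima: Up → 2, Down → 4; maximin = 4.
Column maxima: X → 4, Y → 10; minimax = 4.
maximin = minimax = 4, so a saddle point exists.

Yes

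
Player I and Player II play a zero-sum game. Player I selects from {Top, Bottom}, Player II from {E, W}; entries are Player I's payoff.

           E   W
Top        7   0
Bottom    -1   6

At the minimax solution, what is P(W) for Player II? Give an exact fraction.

Row minima: Top → 0, Bottom → -1; maximin = 0.
Column maxima: E → 7, W → 6; minimax = 6.
0 ≠ 6, so there is no saddle point; optimal play is mixed.
Let Player I play Top with probability p. Expected payoff against E: 7p + (-1)(1−p) = 8p − 1; against W: 0p + 6(1−p) = −6p + 6.
Setting these equal: 8p − 1 = −6p + 6 ⇒ 14p = 7 ⇒ p = 1/2, and the value is (8)·(1/2) − 1 = 3.
For Player II: with q = P(E), equating Top's and Bottom's payoffs gives 7q = −7q + 6 ⇒ q = 3/7.

4/7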